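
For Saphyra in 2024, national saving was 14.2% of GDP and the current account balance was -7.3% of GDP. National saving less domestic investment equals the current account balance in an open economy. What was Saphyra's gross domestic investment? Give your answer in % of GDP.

I = S - CA = 14.2 - (-7.3) = 21.5

21.5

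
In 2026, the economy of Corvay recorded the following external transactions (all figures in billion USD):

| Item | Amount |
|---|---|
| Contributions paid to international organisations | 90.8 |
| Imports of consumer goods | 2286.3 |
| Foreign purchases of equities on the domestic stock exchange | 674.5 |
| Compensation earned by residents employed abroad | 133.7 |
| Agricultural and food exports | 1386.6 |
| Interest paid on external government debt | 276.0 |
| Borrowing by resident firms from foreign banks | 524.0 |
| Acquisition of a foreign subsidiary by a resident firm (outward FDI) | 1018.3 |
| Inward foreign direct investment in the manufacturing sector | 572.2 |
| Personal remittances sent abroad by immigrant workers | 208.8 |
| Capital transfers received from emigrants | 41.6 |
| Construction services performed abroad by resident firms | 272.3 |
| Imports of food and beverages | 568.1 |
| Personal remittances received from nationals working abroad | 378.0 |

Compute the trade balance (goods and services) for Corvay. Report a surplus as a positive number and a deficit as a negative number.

Goods: -2286.3 - 568.1 + 1386.6 = -1467.8
Services: 272.3
Trade balance = -1467.8 + 272.3 = -1195.5
(Excluded from the trade balance — secondary income: contributions paid to international organisations 90.8, personal remittances sent abroad by immigrant workers 208.8, personal remittances received from nationals working abroad 378.0; financial account: foreign purchases of equities on the domestic stock exchange 674.5, borrowing by resident firms from foreign banks 524.0, acquisition of a foreign subsidiary by a resident firm (outward FDI) 1018.3, inward foreign direct investment in the manufacturing sector 572.2; primary income: compensation earned by residents employed abroad 133.7, interest paid on external government debt 276.0; capital account: capital transfers received from emigrants 41.6.)

-1195.5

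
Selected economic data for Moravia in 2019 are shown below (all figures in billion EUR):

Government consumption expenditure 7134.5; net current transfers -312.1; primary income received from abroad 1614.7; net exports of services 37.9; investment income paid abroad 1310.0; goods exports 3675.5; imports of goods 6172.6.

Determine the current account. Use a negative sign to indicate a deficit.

Goods balance = 3675.5 - 6172.6 = -2497.1
Services balance = 37.9
Trade balance (goods + services) = -2497.1 + 37.9 = -2459.2
Net primary income = 1614.7 - 1310.0 = 304.7
Net secondary income = -312.1
Current account = -2459.2 + 304.7 + (-312.1) = -2466.6

-2466.6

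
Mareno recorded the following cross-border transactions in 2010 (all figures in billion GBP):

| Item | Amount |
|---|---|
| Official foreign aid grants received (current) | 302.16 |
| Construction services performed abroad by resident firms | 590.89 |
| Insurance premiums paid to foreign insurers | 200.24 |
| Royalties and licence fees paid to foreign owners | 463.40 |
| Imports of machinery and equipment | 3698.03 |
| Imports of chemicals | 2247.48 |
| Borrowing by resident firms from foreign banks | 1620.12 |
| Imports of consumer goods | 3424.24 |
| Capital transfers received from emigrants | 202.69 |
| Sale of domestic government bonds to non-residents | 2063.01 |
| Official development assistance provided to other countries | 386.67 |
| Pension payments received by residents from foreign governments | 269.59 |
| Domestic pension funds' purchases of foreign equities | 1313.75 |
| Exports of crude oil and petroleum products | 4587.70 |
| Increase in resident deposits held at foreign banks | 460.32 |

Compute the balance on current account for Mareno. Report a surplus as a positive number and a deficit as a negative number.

-4669.72

Goods: 4587.70 - 2247.48 - 3698.03 - 3424.24 = -4782.05
Services: -200.24 - 463.40 + 590.89 = -72.75
Secondary income: 269.59 - 386.67 + 302.16 = 185.08
Current account = (-4782.05) + (-72.75) + 185.08 = -4669.72
(Excluded from the current account — financial account: borrowing by resident firms from foreign banks 1620.12, sale of domestic government bonds to non-residents 2063.01, domestic pension funds' purchases of foreign equities 1313.75, increase in resident deposits held at foreign banks 460.32; capital account: capital transfers received from emigrants 202.69.)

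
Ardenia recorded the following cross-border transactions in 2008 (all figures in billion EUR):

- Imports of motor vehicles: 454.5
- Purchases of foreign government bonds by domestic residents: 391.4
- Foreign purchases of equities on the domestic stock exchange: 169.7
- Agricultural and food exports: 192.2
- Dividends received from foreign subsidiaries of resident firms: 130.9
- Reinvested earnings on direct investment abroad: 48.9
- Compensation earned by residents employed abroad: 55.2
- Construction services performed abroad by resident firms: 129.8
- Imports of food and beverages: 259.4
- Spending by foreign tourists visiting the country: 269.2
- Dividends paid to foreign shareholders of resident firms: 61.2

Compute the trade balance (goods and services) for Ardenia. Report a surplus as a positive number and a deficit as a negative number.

Goods: -259.4 - 454.5 + 192.2 = -521.7
Services: 269.2 + 129.8 = 399.0
Trade balance = -521.7 + 399.0 = -122.7
(Excluded from the trade balance — financial account: purchases of foreign government bonds by domestic residents 391.4, foreign purchases of equities on the domestic stock exchange 169.7; primary income: dividends received from foreign subsidiaries of resident firms 130.9, reinvested earnings on direct investment abroad 48.9, compensation earned by residents employed abroad 55.2, dividends paid to foreign shareholders of resident firms 61.2.)

-122.7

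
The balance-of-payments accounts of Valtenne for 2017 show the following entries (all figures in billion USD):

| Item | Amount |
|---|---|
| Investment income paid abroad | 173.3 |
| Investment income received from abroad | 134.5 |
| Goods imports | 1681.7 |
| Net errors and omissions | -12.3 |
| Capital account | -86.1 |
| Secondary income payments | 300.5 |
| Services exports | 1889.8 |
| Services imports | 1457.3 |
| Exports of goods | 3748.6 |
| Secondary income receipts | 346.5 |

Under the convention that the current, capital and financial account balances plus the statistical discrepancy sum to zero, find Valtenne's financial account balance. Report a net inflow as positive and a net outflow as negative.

Goods balance = 3748.6 - 1681.7 = 2066.9
Services balance = 1889.8 - 1457.3 = 432.5
Trade balance (goods + services) = 2066.9 + 432.5 = 2499.4
Net primary income = 134.5 - 173.3 = -38.8
Net secondary income = 346.5 - 300.5 = 46.0
Current account = 2499.4 + (-38.8) + 46.0 = 2506.6
Financial account = -(2506.6 + (-86.1) + (-12.3)) = -2408.2

-2408.2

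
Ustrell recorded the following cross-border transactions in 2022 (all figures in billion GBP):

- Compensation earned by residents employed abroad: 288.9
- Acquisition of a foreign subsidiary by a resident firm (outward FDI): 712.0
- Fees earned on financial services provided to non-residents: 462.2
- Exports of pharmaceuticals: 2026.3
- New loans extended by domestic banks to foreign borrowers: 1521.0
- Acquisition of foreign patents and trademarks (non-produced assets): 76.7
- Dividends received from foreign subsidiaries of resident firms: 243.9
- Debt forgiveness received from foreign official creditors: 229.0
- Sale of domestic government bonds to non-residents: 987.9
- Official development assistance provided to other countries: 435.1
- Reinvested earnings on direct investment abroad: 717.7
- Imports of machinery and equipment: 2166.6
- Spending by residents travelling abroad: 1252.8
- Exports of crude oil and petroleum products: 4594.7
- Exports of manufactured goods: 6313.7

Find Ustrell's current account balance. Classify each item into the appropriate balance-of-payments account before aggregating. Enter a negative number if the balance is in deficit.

10792.9

Goods: 6313.7 + 2026.3 - 2166.6 + 4594.7 = 10768.1
Services: -1252.8 + 462.2 = -790.6
Primary income: 288.9 + 717.7 + 243.9 = 1250.5
Secondary income: -435.1
Current account = 10768.1 + (-790.6) + 1250.5 + (-435.1) = 10792.9
(Excluded from the current account — financial account: acquisition of a foreign subsidiary by a resident firm (outward FDI) 712.0, new loans extended by domestic banks to foreign borrowers 1521.0, sale of domestic government bonds to non-residents 987.9; capital account: acquisition of foreign patents and trademarks (non-produced assets) 76.7, debt forgiveness received from foreign official creditors 229.0.)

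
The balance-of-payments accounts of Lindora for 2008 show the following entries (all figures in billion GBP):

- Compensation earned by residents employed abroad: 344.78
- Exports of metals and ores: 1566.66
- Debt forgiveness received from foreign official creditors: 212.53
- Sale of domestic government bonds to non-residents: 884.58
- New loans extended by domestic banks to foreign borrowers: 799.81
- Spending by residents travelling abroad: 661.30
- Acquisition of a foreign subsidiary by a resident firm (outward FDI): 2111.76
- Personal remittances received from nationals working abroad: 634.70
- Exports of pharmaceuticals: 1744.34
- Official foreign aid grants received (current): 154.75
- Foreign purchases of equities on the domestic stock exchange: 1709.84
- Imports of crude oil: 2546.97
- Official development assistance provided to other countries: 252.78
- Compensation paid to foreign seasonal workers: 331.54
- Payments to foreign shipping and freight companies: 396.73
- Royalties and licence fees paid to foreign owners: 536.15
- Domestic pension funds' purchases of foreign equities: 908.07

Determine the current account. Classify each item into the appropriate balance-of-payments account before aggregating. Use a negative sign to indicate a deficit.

-280.24

Goods: 1744.34 - 2546.97 + 1566.66 = 764.03
Services: -536.15 - 396.73 - 661.30 = -1594.18
Primary income: 344.78 - 331.54 = 13.24
Secondary income: 154.75 - 252.78 + 634.70 = 536.67
Current account = 764.03 + (-1594.18) + 13.24 + 536.67 = -280.24
(Excluded from the current account — capital account: debt forgiveness received from foreign official creditors 212.53; financial account: sale of domestic government bonds to non-residents 884.58, new loans extended by domestic banks to foreign borrowers 799.81, acquisition of a foreign subsidiary by a resident firm (outward FDI) 2111.76, foreign purchases of equities on the domestic stock exchange 1709.84, domestic pension funds' purchases of foreign equities 908.07.)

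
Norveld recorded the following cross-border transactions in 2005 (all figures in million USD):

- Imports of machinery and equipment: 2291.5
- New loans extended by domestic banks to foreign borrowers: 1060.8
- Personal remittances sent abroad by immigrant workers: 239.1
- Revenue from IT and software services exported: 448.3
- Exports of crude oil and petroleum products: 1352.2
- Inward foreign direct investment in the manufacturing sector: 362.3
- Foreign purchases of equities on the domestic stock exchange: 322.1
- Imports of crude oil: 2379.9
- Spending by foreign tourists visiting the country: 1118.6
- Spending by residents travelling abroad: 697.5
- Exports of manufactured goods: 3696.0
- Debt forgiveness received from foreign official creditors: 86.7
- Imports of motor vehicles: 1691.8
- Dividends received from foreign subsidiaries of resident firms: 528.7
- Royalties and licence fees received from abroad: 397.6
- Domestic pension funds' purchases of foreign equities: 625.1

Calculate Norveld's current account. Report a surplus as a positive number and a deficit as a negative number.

241.6

Goods: 3696.0 - 2291.5 - 2379.9 + 1352.2 - 1691.8 = -1315.0
Services: 397.6 + 1118.6 + 448.3 - 697.5 = 1267.0
Primary income: 528.7
Secondary income: -239.1
Current account = (-1315.0) + 1267.0 + 528.7 + (-239.1) = 241.6
(Excluded from the current account — financial account: new loans extended by domestic banks to foreign borrowers 1060.8, inward foreign direct investment in the manufacturing sector 362.3, foreign purchases of equities on the domestic stock exchange 322.1, domestic pension funds' purchases of foreign equities 625.1; capital account: debt forgiveness received from foreign official creditors 86.7.)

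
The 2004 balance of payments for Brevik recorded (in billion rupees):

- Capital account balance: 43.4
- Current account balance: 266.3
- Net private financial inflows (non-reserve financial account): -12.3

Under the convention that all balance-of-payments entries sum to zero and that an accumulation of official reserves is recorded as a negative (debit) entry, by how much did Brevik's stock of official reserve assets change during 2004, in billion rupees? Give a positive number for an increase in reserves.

Official reserve transactions balance = -(266.3 + 43.4 + (-12.3)) = -297.4
An accumulation of reserves is recorded as a debit (negative entry), so the change in the stock of reserves is the negative of that balance.
Change in official reserves = -(-297.4) = 297.4

297.4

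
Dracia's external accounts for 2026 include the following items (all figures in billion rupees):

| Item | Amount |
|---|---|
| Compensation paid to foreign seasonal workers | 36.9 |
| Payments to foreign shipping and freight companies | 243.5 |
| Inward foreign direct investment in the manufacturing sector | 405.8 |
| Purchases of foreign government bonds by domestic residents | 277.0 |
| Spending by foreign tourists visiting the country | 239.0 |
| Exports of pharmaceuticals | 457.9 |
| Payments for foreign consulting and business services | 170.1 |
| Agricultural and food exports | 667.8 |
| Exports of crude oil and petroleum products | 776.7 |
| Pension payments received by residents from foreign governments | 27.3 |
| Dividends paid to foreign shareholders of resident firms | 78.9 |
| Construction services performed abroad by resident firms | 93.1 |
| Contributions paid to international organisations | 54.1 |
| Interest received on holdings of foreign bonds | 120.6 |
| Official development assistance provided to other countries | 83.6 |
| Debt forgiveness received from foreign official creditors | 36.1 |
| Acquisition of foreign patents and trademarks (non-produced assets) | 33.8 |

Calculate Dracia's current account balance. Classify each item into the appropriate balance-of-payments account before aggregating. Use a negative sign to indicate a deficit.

1715.3

Goods: 667.8 + 776.7 + 457.9 = 1902.4
Services: -243.5 - 170.1 + 239.0 + 93.1 = -81.5
Primary income: -36.9 - 78.9 + 120.6 = 4.8
Secondary income: -54.1 + 27.3 - 83.6 = -110.4
Current account = 1902.4 + (-81.5) + 4.8 + (-110.4) = 1715.3
(Excluded from the current account — financial account: inward foreign direct investment in the manufacturing sector 405.8, purchases of foreign government bonds by domestic residents 277.0; capital account: debt forgiveness received from foreign official creditors 36.1, acquisition of foreign patents and trademarks (non-produced assets) 33.8.)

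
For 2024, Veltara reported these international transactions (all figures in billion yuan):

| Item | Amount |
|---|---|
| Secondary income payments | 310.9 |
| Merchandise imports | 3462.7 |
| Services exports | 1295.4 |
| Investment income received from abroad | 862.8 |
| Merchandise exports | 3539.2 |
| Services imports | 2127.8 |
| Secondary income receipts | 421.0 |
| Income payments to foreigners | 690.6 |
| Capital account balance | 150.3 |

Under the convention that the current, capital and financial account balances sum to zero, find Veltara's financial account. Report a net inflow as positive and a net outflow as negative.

Goods balance = 3539.2 - 3462.7 = 76.5
Services balance = 1295.4 - 2127.8 = -832.4
Trade balance (goods + services) = 76.5 + (-832.4) = -755.9
Net primary income = 862.8 - 690.6 = 172.2
Net secondary income = 421.0 - 310.9 = 110.1
Current account = -755.9 + 172.2 + 110.1 = -473.6
Financial account = -(-473.6 + 150.3) = 323.3

323.3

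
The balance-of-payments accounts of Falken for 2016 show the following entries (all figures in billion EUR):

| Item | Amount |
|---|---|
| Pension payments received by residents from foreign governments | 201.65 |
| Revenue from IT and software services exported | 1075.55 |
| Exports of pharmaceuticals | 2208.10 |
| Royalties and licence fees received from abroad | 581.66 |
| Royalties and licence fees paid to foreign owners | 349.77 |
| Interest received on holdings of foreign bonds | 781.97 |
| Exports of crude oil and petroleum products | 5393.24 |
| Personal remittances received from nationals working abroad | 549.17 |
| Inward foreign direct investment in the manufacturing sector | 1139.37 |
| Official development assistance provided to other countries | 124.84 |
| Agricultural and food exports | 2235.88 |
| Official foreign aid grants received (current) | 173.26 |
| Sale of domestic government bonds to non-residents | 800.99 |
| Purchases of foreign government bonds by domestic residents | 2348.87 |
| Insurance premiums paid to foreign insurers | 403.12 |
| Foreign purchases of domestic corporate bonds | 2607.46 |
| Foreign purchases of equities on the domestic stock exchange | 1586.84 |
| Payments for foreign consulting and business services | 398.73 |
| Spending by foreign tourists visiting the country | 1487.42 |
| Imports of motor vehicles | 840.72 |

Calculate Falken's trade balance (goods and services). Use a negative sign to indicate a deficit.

Goods: -840.72 + 5393.24 + 2208.10 + 2235.88 = 8996.50
Services: 1487.42 - 398.73 - 349.77 - 403.12 + 581.66 + 1075.55 = 1993.01
Trade balance = 8996.50 + 1993.01 = 10989.51
(Excluded from the trade balance — secondary income: pension payments received by residents from foreign governments 201.65, personal remittances received from nationals working abroad 549.17, official development assistance provided to other countries 124.84, official foreign aid grants received (current) 173.26; primary income: interest received on holdings of foreign bonds 781.97; financial account: inward foreign direct investment in the manufacturing sector 1139.37, sale of domestic government bonds to non-residents 800.99, purchases of foreign government bonds by domestic residents 2348.87, foreign purchases of domestic corporate bonds 2607.46, foreign purchases of equities on the domestic stock exchange 1586.84.)

10989.51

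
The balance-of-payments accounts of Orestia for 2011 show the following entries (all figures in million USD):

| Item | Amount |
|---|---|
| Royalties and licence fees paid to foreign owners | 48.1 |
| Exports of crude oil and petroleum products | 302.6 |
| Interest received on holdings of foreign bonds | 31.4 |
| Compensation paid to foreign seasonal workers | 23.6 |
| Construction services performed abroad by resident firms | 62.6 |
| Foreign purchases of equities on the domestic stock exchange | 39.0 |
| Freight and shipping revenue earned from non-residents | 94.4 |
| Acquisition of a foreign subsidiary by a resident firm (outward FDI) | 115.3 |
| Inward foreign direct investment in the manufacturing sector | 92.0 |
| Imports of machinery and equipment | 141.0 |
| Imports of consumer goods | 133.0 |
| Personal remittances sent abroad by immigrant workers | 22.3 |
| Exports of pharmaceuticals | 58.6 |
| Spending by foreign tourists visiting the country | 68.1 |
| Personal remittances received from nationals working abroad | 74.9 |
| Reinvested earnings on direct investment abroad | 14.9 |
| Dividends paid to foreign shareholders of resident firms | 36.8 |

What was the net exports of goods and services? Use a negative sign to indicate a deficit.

Goods: -141.0 + 58.6 + 302.6 - 133.0 = 87.2
Services: 94.4 + 62.6 + 68.1 - 48.1 = 177.0
Trade balance = 87.2 + 177.0 = 264.2
(Excluded from the trade balance — primary income: interest received on holdings of foreign bonds 31.4, compensation paid to foreign seasonal workers 23.6, reinvested earnings on direct investment abroad 14.9, dividends paid to foreign shareholders of resident firms 36.8; financial account: foreign purchases of equities on the domestic stock exchange 39.0, acquisition of a foreign subsidiary by a resident firm (outward FDI) 115.3, inward foreign direct investment in the manufacturing sector 92.0; secondary income: personal remittances sent abroad by immigrant workers 22.3, personal remittances received from nationals working abroad 74.9.)

264.2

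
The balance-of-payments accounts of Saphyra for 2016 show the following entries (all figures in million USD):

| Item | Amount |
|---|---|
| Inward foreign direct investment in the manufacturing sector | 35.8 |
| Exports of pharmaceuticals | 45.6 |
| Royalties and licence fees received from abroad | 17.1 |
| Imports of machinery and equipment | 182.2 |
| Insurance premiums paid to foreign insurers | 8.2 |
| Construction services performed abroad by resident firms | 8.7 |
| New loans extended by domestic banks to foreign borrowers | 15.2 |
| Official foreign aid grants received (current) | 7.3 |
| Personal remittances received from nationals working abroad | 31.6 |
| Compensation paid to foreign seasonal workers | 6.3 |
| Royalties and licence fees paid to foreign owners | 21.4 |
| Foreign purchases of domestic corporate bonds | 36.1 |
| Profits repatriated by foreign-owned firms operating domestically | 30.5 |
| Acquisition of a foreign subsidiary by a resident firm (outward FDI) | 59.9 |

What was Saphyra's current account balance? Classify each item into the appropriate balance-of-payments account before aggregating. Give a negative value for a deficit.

-138.3

Goods: -182.2 + 45.6 = -136.6
Services: -21.4 + 17.1 + 8.7 - 8.2 = -3.8
Primary income: -30.5 - 6.3 = -36.8
Secondary income: 31.6 + 7.3 = 38.9
Current account = (-136.6) + (-3.8) + (-36.8) + 38.9 = -138.3
(Excluded from the current account — financial account: inward foreign direct investment in the manufacturing sector 35.8, new loans extended by domestic banks to foreign borrowers 15.2, foreign purchases of domestic corporate bonds 36.1, acquisition of a foreign subsidiary by a resident firm (outward FDI) 59.9.)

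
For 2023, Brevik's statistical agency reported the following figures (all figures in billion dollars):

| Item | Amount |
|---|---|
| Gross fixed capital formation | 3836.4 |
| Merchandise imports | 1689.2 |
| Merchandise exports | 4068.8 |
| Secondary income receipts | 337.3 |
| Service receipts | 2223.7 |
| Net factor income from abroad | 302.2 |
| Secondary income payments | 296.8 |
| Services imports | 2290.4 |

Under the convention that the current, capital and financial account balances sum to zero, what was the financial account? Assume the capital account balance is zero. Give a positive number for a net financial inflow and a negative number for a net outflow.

Goods balance = 4068.8 - 1689.2 = 2379.6
Services balance = 2223.7 - 2290.4 = -66.7
Trade balance (goods + services) = 2379.6 + (-66.7) = 2312.9
Net primary income = 302.2
Net secondary income = 337.3 - 296.8 = 40.5
Current account = 2312.9 + 302.2 + 40.5 = 2655.6
Financial account = -(2655.6) = -2655.6

-2655.6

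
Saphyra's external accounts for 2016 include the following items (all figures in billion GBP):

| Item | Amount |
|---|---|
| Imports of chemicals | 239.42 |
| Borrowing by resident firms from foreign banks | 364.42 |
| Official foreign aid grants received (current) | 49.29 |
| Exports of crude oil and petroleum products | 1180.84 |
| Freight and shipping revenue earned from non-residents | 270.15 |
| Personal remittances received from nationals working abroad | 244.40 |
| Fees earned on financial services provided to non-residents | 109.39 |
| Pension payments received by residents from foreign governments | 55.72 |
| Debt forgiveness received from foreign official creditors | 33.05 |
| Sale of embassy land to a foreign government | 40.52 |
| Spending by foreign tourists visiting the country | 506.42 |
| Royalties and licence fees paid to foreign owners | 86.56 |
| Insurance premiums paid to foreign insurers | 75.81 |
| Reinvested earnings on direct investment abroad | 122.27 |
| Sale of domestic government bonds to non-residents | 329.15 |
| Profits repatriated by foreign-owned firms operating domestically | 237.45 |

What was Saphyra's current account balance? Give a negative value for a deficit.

1899.24

Goods: -239.42 + 1180.84 = 941.42
Services: 109.39 + 506.42 - 86.56 - 75.81 + 270.15 = 723.59
Primary income: -237.45 + 122.27 = -115.18
Secondary income: 55.72 + 49.29 + 244.40 = 349.41
Current account = 941.42 + 723.59 + (-115.18) + 349.41 = 1899.24
(Excluded from the current account — financial account: borrowing by resident firms from foreign banks 364.42, sale of domestic government bonds to non-residents 329.15; capital account: debt forgiveness received from foreign official creditors 33.05, sale of embassy land to a foreign government 40.52.)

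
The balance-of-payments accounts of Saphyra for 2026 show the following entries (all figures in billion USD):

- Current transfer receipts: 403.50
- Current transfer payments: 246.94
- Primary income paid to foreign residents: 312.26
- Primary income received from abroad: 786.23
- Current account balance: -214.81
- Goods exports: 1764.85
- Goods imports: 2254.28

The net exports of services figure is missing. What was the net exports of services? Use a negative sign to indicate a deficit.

-355.91

Current account = goods balance + services balance + net primary income + net secondary income
Sum of the known components = 141.10
Net exports of services = CA - (known components) = -214.81 - 141.10 = -355.91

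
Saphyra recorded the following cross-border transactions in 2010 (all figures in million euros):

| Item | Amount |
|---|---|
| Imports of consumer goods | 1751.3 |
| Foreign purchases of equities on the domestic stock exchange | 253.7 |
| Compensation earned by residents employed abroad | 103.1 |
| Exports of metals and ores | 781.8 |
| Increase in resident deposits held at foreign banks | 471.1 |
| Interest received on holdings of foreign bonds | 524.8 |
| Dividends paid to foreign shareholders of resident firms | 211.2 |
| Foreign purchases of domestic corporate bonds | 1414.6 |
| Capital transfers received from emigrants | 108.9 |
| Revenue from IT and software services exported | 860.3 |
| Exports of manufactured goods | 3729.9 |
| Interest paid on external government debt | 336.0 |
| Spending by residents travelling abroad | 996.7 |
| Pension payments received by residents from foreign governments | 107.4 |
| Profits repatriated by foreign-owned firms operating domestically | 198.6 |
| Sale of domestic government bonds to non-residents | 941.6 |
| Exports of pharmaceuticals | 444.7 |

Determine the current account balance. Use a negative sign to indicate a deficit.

Goods: -1751.3 + 444.7 + 3729.9 + 781.8 = 3205.1
Services: 860.3 - 996.7 = -136.4
Primary income: -211.2 + 103.1 - 198.6 - 336.0 + 524.8 = -117.9
Secondary income: 107.4
Current account = 3205.1 + (-136.4) + (-117.9) + 107.4 = 3058.2
(Excluded from the current account — financial account: foreign purchases of equities on the domestic stock exchange 253.7, increase in resident deposits held at foreign banks 471.1, foreign purchases of domestic corporate bonds 1414.6, sale of domestic government bonds to non-residents 941.6; capital account: capital transfers received from emigrants 108.9.)

3058.2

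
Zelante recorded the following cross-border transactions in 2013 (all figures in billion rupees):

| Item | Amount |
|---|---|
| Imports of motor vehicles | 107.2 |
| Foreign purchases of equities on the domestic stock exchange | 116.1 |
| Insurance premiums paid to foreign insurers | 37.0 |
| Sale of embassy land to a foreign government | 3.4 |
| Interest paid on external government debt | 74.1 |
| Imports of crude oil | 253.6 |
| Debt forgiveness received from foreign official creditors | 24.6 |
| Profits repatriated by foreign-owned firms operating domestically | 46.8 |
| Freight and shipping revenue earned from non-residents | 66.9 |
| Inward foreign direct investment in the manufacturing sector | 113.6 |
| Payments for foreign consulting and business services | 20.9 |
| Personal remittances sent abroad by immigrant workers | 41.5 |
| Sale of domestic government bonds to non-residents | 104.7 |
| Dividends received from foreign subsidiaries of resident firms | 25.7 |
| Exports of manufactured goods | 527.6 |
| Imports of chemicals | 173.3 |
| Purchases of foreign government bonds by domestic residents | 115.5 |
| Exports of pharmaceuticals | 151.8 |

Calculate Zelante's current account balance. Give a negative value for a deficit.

Goods: -107.2 - 173.3 + 151.8 - 253.6 + 527.6 = 145.3
Services: 66.9 - 37.0 - 20.9 = 9.0
Primary income: -74.1 - 46.8 + 25.7 = -95.2
Secondary income: -41.5
Current account = 145.3 + 9.0 + (-95.2) + (-41.5) = 17.6
(Excluded from the current account — financial account: foreign purchases of equities on the domestic stock exchange 116.1, inward foreign direct investment in the manufacturing sector 113.6, sale of domestic government bonds to non-residents 104.7, purchases of foreign government bonds by domestic residents 115.5; capital account: sale of embassy land to a foreign government 3.4, debt forgiveness received from foreign official creditors 24.6.)

17.6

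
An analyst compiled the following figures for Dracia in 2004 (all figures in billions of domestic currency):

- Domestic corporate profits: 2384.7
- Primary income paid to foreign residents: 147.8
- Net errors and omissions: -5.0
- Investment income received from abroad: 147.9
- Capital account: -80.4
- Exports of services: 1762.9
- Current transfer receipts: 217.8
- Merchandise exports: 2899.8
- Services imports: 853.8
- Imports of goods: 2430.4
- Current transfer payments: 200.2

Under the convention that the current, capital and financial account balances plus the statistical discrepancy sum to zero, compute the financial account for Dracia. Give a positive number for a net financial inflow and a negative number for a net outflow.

Goods balance = 2899.8 - 2430.4 = 469.4
Services balance = 1762.9 - 853.8 = 909.1
Trade balance (goods + services) = 469.4 + 909.1 = 1378.5
Net primary income = 147.9 - 147.8 = 0.1
Net secondary income = 217.8 - 200.2 = 17.6
Current account = 1378.5 + 0.1 + 17.6 = 1396.2
Financial account = -(1396.2 + (-80.4) + (-5.0)) = -1310.8

-1310.8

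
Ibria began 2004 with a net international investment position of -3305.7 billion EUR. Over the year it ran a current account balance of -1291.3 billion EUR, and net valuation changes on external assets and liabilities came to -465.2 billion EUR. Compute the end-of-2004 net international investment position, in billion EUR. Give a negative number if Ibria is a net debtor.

-5062.2

Change in NIIP = current account + net valuation change = -1291.3 + (-465.2) = -1756.5
End-of-year NIIP = -3305.7 + (-1756.5) = -5062.2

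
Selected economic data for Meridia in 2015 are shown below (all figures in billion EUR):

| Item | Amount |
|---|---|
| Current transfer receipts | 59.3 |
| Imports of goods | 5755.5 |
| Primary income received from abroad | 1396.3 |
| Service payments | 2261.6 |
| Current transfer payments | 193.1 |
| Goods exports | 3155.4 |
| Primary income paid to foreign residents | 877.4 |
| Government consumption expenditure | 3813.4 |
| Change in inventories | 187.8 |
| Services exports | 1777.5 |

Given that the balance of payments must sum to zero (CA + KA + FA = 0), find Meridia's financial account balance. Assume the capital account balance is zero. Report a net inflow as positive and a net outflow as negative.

2699.1

Goods balance = 3155.4 - 5755.5 = -2600.1
Services balance = 1777.5 - 2261.6 = -484.1
Trade balance (goods + services) = -2600.1 + (-484.1) = -3084.2
Net primary income = 1396.3 - 877.4 = 518.9
Net secondary income = 59.3 - 193.1 = -133.8
Current account = -3084.2 + 518.9 + (-133.8) = -2699.1
Financial account = -(-2699.1) = 2699.1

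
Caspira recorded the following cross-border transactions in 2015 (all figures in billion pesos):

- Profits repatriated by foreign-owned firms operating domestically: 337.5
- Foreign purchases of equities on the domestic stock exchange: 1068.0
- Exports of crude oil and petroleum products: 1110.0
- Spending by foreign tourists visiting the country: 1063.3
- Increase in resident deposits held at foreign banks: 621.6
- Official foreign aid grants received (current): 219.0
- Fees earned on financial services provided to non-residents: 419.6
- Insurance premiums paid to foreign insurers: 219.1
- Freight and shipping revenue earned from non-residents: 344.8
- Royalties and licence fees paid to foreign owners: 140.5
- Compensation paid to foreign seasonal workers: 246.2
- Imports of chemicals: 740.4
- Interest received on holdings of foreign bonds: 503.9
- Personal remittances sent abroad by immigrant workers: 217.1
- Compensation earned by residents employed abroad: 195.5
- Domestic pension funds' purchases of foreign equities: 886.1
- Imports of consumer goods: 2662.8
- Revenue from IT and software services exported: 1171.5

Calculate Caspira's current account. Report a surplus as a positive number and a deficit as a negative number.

Goods: -2662.8 - 740.4 + 1110.0 = -2293.2
Services: -219.1 + 1063.3 + 1171.5 + 419.6 + 344.8 - 140.5 = 2639.6
Primary income: -337.5 + 503.9 + 195.5 - 246.2 = 115.7
Secondary income: 219.0 - 217.1 = 1.9
Current account = (-2293.2) + 2639.6 + 115.7 + 1.9 = 464.0
(Excluded from the current account — financial account: foreign purchases of equities on the domestic stock exchange 1068.0, increase in resident deposits held at foreign banks 621.6, domestic pension funds' purchases of foreign equities 886.1.)

464.0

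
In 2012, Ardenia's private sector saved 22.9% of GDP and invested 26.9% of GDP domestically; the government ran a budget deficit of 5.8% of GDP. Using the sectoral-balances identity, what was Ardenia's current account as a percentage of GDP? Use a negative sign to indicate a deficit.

-9.8

By the sectoral-balances identity, CA = (S_private - I) + (T - G).
Private balance = 22.9 - 26.9 = -4.0
Government balance (T - G) = -5.8
CA = -4.0 + (-5.8) = -9.8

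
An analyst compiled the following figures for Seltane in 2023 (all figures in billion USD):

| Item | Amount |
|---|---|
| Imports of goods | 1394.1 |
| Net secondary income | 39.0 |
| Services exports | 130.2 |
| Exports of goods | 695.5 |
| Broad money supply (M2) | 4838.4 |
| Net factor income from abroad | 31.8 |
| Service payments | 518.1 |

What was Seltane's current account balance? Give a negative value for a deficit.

Goods balance = 695.5 - 1394.1 = -698.6
Services balance = 130.2 - 518.1 = -387.9
Trade balance (goods + services) = -698.6 + (-387.9) = -1086.5
Net primary income = 31.8
Net secondary income = 39.0
Current account = -1086.5 + 31.8 + 39.0 = -1015.7

-1015.7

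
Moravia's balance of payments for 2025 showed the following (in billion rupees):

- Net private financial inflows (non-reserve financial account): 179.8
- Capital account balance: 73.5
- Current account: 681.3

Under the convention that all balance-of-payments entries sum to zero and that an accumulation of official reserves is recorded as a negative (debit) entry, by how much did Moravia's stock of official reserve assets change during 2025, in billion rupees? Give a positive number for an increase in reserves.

Official reserve transactions balance = -(681.3 + 73.5 + 179.8) = -934.6
An accumulation of reserves is recorded as a debit (negative entry), so the change in the stock of reserves is the negative of that balance.
Change in official reserves = -(-934.6) = 934.6

934.6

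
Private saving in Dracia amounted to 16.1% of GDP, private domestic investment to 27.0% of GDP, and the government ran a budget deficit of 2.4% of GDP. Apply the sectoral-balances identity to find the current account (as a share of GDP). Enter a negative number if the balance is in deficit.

-13.3

By the sectoral-balances identity, CA = (S_private - I) + (T - G).
Private balance = 16.1 - 27.0 = -10.9
Government balance (T - G) = -2.4
CA = -10.9 + (-2.4) = -13.3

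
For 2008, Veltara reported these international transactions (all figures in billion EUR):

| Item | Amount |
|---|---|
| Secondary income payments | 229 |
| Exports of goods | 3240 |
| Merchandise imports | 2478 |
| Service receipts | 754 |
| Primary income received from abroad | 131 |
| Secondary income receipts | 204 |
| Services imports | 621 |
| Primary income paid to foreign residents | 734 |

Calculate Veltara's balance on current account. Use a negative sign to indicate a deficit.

Goods balance = 3240 - 2478 = 762
Services balance = 754 - 621 = 133
Trade balance (goods + services) = 762 + 133 = 895
Net primary income = 131 - 734 = -603
Net secondary income = 204 - 229 = -25
Current account = 895 + (-603) + (-25) = 267

267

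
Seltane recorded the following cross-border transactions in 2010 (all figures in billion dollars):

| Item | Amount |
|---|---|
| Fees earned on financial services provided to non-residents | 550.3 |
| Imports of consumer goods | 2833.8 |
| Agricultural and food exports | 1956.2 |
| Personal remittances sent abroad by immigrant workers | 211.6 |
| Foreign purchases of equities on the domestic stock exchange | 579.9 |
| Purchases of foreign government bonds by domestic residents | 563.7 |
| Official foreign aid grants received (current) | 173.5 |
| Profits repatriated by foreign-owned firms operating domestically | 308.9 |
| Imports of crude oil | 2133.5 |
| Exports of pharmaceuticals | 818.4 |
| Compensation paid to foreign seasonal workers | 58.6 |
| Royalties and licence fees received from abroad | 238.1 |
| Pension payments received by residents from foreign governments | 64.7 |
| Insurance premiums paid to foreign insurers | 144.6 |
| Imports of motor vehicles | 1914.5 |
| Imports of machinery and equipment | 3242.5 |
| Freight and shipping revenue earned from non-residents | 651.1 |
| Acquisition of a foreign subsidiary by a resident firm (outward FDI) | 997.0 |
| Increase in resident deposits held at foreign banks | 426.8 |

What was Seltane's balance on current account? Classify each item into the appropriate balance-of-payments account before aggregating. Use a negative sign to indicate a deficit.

Goods: 1956.2 - 3242.5 - 2833.8 - 1914.5 + 818.4 - 2133.5 = -7349.7
Services: 238.1 + 651.1 - 144.6 + 550.3 = 1294.9
Primary income: -308.9 - 58.6 = -367.5
Secondary income: 64.7 - 211.6 + 173.5 = 26.6
Current account = (-7349.7) + 1294.9 + (-367.5) + 26.6 = -6395.7
(Excluded from the current account — financial account: foreign purchases of equities on the domestic stock exchange 579.9, purchases of foreign government bonds by domestic residents 563.7, acquisition of a foreign subsidiary by a resident firm (outward FDI) 997.0, increase in resident deposits held at foreign banks 426.8.)

-6395.7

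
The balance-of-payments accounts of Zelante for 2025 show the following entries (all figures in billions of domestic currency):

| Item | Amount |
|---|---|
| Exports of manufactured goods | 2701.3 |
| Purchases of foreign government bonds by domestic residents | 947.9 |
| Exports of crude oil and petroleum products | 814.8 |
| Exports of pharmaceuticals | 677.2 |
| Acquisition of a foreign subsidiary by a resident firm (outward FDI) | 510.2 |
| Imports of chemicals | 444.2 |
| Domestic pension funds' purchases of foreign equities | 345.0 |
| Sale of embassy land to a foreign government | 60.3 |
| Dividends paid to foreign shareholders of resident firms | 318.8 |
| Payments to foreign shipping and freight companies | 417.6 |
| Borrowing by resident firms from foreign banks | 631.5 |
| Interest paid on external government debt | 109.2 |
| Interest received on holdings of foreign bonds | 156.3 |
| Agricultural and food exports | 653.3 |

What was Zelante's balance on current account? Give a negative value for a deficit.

3713.1

Goods: 677.2 + 653.3 - 444.2 + 814.8 + 2701.3 = 4402.4
Services: -417.6
Primary income: 156.3 - 318.8 - 109.2 = -271.7
Current account = 4402.4 + (-417.6) + (-271.7) = 3713.1
(Excluded from the current account — financial account: purchases of foreign government bonds by domestic residents 947.9, acquisition of a foreign subsidiary by a resident firm (outward FDI) 510.2, domestic pension funds' purchases of foreign equities 345.0, borrowing by resident firms from foreign banks 631.5; capital account: sale of embassy land to a foreign government 60.3.)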